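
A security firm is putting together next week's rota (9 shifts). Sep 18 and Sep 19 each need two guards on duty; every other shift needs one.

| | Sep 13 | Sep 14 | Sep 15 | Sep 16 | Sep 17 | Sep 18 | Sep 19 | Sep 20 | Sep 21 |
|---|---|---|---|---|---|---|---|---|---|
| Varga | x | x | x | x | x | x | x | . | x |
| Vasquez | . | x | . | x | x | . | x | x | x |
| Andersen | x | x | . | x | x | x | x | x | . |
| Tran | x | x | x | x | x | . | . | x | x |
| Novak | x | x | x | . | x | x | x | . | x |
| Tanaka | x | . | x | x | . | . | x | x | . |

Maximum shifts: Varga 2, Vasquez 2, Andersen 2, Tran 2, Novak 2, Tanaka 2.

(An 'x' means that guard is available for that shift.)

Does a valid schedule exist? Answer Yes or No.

One valid schedule: Sep 13→Andersen, Sep 14→Tran, Sep 15→Varga, Sep 16→Tran, Sep 17→Novak, Sep 18→Varga+Andersen, Sep 19→Novak+Tanaka, Sep 20→Vasquez, Sep 21→Vasquez.
Loads: Varga 2/2, Vasquez 2/2, Andersen 2/2, Tran 2/2, Novak 2/2, Tanaka 1/2 — all within limits.

Yes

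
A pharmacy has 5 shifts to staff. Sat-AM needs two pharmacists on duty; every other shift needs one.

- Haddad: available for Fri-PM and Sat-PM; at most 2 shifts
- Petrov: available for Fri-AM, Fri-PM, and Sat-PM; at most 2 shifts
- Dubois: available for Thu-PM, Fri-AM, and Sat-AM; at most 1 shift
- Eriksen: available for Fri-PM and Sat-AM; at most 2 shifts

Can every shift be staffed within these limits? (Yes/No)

No

Total capacity is 7 and 6 slots are needed, so capacity alone doesn't rule it out.
Shifts {Thu-PM, Sat-AM} need 3 worker-slots in total, but the pharmacists available for any of those shifts (Dubois and Eriksen) can supply at most 2 among them. So no valid schedule exists.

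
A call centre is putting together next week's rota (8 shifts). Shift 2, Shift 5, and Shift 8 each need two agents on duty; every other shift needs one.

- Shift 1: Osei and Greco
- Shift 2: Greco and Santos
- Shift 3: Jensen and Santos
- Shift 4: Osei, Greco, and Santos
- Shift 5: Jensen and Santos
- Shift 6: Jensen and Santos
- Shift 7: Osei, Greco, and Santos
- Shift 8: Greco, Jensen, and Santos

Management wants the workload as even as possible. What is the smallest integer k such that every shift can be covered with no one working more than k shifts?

3

With 4 agents and 11 worker-slots to fill, someone must work at least ⌈11/4⌉ = 3 shifts, so k ≥ 3.
k = 3 works: Shift 1→Osei, Shift 2→Greco+Santos, Shift 3→Jensen, Shift 4→Osei, Shift 5→Jensen+Santos, Shift 6→Jensen, Shift 7→Osei, Shift 8→Greco+Santos.
Loads: Osei 3, Greco 2, Jensen 3, Santos 3 — all ≤ 3.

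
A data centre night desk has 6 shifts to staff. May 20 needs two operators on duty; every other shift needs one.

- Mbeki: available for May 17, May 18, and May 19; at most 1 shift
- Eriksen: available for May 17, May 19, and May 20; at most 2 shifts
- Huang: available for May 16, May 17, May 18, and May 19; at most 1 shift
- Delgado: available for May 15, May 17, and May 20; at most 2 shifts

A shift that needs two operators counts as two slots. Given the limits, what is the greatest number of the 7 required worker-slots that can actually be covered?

6

Total capacity across all operators is 1+2+1+2 = 6, and 7 slots are needed, so at most 6 can be filled.
An assignment achieving 6: May 15→Delgado, May 16→Huang, May 18→Mbeki, May 19→Eriksen, May 20→Eriksen+Delgado.
Loads: Mbeki 1/1, Eriksen 2/2, Huang 1/1, Delgado 2/2.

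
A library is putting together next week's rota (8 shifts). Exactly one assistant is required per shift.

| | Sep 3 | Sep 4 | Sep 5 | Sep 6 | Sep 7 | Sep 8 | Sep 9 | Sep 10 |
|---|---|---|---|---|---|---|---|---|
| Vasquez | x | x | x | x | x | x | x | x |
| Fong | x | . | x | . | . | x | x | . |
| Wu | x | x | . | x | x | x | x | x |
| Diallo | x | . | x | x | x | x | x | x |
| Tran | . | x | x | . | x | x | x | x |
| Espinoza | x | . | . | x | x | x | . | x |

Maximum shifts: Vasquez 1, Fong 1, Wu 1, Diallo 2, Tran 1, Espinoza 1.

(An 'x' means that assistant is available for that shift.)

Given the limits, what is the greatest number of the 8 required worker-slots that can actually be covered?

Total capacity across all assistants is 1+1+1+2+1+1 = 7, and 8 slots are needed, so at most 7 can be filled.
An assignment achieving 7: Sep 3→Diallo, Sep 4→Vasquez, Sep 5→Fong, Sep 6→Wu, Sep 7→Diallo, Sep 9→Tran, Sep 10→Espinoza.
Loads: Vasquez 1/1, Fong 1/1, Wu 1/1, Diallo 2/2, Tran 1/1, Espinoza 1/1.

7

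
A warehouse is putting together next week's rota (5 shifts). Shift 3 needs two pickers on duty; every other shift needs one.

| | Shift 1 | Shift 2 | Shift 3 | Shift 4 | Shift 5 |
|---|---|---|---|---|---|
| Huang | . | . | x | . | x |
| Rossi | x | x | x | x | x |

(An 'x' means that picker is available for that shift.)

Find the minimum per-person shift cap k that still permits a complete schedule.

With 2 pickers and 6 worker-slots to fill, someone must work at least ⌈6/2⌉ = 3 shifts, so k ≥ 3.
k = 3 fails: Shifts {Shift 1, Shift 2, Shift 3, Shift 4} need 5 worker-slots in total, but the pickers available for any of those shifts (Huang and Rossi) can supply at most 4 among them. So no valid schedule exists.
k = 4 works: Shift 1→Rossi, Shift 2→Rossi, Shift 3→Huang+Rossi, Shift 4→Rossi, Shift 5→Huang.
Loads: Huang 2, Rossi 4 — all ≤ 4.

4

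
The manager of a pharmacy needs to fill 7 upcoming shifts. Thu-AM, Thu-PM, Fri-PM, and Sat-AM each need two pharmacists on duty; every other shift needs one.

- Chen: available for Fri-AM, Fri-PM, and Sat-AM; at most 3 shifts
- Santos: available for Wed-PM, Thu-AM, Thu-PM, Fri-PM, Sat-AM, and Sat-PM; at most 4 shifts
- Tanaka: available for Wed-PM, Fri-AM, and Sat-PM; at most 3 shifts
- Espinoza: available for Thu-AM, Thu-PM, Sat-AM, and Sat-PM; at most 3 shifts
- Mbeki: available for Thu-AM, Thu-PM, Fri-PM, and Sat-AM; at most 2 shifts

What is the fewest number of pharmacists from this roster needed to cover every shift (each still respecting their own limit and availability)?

11 slots to fill and no one can take more than 4, so at least ⌈11/4⌉ = 3 pharmacists are needed.
Any 3 pharmacists together have capacity at most 4+3+3 = 10 < 11 slots, so 3 can never suffice.
Chen, Santos, Tanaka, and Espinoza alone can cover everything: Wed-PM→Santos, Thu-AM→Santos+Espinoza, Thu-PM→Santos+Espinoza, Fri-AM→Chen, Fri-PM→Chen+Santos, Sat-AM→Chen+Espinoza, Sat-PM→Tanaka.

4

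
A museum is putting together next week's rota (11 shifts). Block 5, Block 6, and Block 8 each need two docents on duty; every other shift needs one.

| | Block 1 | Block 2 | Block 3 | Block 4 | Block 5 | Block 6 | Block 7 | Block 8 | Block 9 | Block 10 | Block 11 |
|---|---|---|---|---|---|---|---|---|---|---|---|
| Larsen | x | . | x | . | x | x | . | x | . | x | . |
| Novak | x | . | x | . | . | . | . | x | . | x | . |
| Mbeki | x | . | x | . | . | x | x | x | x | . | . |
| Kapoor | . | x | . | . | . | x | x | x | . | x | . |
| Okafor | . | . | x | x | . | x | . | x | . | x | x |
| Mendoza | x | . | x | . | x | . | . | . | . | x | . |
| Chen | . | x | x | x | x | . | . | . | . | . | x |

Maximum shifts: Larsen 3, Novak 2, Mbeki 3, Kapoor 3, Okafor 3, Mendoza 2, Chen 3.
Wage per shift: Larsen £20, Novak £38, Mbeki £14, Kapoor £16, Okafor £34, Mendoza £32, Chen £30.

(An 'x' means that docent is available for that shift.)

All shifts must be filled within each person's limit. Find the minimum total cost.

£304

Block 9 can only be covered by Mbeki, so that assignment is forced.
Picking the cheapest available docent for each shift independently would cost £258, but that ignores the shift limits.
An optimal schedule: Block 1→Mbeki, Block 2→Kapoor, Block 3→Mendoza, Block 4→Chen, Block 5→Larsen+Chen, Block 6→Kapoor+Larsen, Block 7→Mbeki, Block 8→Kapoor+Larsen, Block 9→Mbeki, Block 10→Mendoza, Block 11→Chen.
Total: 14 + 16 + 32 + 30 + 20 + 30 + 16 + 20 + 14 + 16 + 20 + 14 + 32 + 30 = £304.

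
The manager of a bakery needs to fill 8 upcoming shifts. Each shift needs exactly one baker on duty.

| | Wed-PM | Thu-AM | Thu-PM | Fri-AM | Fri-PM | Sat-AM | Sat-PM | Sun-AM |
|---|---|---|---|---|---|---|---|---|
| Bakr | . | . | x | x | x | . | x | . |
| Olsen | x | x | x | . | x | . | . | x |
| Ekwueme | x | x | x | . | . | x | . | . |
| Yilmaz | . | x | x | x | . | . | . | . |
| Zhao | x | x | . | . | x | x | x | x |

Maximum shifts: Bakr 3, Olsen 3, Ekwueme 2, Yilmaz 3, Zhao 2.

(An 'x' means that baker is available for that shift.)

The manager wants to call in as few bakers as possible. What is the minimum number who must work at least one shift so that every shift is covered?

3

8 slots to fill and no one can take more than 3, so at least ⌈8/3⌉ = 3 bakers are needed.
Bakr, Olsen, and Ekwueme alone can cover everything: Wed-PM→Olsen, Thu-AM→Olsen, Thu-PM→Ekwueme, Fri-AM→Bakr, Fri-PM→Bakr, Sat-AM→Ekwueme, Sat-PM→Bakr, Sun-AM→Olsen.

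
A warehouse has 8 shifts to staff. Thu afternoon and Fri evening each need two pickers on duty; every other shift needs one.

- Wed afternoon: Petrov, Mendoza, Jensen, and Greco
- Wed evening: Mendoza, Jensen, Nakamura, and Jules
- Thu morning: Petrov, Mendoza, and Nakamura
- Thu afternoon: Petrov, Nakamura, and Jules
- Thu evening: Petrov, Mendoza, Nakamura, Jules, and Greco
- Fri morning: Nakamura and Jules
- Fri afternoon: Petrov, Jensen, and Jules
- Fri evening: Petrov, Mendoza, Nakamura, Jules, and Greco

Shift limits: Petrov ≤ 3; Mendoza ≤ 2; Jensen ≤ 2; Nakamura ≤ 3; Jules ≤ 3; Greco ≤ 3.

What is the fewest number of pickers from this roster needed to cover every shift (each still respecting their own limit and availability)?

10 slots to fill and no one can take more than 3, so at least ⌈10/3⌉ = 4 pickers are needed.
Petrov, Mendoza, Jensen, and Nakamura alone can cover everything: Wed afternoon→Jensen, Wed evening→Jensen, Thu morning→Petrov, Thu afternoon→Petrov+Nakamura, Thu evening→Mendoza, Fri morning→Nakamura, Fri afternoon→Petrov, Fri evening→Mendoza+Nakamura.

4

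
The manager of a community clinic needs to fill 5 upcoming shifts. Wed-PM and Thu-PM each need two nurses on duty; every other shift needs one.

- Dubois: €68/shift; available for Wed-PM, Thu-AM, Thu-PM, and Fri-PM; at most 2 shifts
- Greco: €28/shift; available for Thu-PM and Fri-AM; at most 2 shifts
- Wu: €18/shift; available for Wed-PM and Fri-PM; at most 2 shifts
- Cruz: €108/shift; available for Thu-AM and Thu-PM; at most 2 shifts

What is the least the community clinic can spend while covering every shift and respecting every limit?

€336

Wed-PM can only be covered by Dubois and Wu, so that assignment is forced.
Fri-AM can only be covered by Greco, so that assignment is forced.
Picking the cheapest available nurse for each shift independently would cost €296, but that ignores the shift limits.
An optimal schedule: Wed-PM→Dubois+Wu, Thu-AM→Dubois, Thu-PM→Greco+Cruz, Fri-AM→Greco, Fri-PM→Wu.
Total: 68 + 18 + 68 + 28 + 108 + 28 + 18 = €336.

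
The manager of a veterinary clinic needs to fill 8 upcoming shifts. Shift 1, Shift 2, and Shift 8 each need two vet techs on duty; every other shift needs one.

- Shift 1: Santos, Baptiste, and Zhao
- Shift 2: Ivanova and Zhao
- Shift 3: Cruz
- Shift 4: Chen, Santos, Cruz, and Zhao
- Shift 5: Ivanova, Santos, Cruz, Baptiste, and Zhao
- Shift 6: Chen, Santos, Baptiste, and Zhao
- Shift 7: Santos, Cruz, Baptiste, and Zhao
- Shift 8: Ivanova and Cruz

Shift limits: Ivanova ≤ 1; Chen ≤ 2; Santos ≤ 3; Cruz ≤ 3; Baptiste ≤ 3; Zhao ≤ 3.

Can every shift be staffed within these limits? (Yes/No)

Total capacity is 15 and 11 slots are needed, so capacity alone doesn't rule it out.
Shifts {Shift 2, Shift 8} need 4 worker-slots in total, but the vet techs available for any of those shifts (Ivanova, Cruz, and Zhao) can supply at most 3 among them. So no valid schedule exists.

No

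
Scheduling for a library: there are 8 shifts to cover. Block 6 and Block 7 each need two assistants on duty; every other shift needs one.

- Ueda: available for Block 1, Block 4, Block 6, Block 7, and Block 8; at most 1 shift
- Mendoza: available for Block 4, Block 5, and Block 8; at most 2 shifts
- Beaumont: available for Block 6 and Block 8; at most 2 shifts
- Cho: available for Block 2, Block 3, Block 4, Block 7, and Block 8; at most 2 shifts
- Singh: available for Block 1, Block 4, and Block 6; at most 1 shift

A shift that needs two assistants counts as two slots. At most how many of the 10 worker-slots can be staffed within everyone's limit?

8

Total capacity across all assistants is 1+2+2+2+1 = 8, and 10 slots are needed, so at most 8 can be filled.
An assignment achieving 8: Block 1→Ueda, Block 2→Cho, Block 3→Cho, Block 4→Mendoza, Block 5→Mendoza, Block 6→Beaumont+Singh, Block 8→Beaumont.
Loads: Ueda 1/1, Mendoza 2/2, Beaumont 2/2, Cho 2/2, Singh 1/1.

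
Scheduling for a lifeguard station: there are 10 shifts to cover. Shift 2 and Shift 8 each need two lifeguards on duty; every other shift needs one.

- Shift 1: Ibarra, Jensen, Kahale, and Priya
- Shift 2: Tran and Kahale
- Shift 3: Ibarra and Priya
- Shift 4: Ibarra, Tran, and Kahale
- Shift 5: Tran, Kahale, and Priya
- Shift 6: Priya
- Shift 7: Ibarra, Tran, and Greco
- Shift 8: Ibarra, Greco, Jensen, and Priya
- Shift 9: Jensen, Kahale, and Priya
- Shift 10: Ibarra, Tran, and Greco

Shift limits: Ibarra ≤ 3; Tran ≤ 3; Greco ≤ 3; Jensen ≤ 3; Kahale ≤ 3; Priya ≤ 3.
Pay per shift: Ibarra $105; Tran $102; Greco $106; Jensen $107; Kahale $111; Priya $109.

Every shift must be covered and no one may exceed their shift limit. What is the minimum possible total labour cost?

$1266

Shift 2 can only be covered by Tran and Kahale, so that assignment is forced.
Shift 6 can only be covered by Priya, so that assignment is forced.
Picking the cheapest available lifeguard for each shift independently would cost $1258, but that ignores the shift limits.
An optimal schedule: Shift 1→Ibarra, Shift 2→Tran+Kahale, Shift 3→Ibarra, Shift 4→Tran, Shift 5→Tran, Shift 6→Priya, Shift 7→Greco, Shift 8→Ibarra+Greco, Shift 9→Jensen, Shift 10→Greco.
Total: 105 + 102 + 111 + 105 + 102 + 102 + 109 + 106 + 105 + 106 + 107 + 106 = $1266.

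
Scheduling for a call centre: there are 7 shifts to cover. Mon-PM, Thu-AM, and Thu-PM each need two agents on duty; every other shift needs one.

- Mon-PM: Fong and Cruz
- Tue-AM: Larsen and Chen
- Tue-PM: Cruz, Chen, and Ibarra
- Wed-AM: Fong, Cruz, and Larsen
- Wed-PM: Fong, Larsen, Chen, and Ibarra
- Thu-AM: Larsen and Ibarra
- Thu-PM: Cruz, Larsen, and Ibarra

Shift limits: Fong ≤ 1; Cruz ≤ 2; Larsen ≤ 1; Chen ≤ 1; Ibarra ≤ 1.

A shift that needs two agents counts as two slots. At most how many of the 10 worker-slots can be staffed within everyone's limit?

Total capacity across all agents is 1+2+1+1+1 = 6, and 10 slots are needed, so at most 6 can be filled.
An assignment achieving 6: Mon-PM→Fong+Cruz, Tue-AM→Larsen, Tue-PM→Cruz, Wed-PM→Chen, Thu-AM→Ibarra.
Loads: Fong 1/1, Cruz 2/2, Larsen 1/1, Chen 1/1, Ibarra 1/1.

6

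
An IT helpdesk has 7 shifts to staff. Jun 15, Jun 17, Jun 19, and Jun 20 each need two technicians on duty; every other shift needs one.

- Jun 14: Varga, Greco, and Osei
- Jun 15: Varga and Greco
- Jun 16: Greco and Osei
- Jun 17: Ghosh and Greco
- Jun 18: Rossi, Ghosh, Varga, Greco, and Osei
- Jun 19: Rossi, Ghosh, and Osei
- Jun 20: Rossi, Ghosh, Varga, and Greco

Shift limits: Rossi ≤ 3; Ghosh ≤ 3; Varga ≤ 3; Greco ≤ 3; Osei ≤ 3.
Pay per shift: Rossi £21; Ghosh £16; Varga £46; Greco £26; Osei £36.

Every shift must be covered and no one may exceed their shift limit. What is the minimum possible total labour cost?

£271

Jun 15 can only be covered by Varga and Greco, so that assignment is forced.
Jun 17 can only be covered by Ghosh and Greco, so that assignment is forced.
Picking the cheapest available technician for each shift independently would cost £256, but that ignores the shift limits.
An optimal schedule: Jun 14→Osei, Jun 15→Greco+Varga, Jun 16→Greco, Jun 17→Ghosh+Greco, Jun 18→Rossi, Jun 19→Ghosh+Rossi, Jun 20→Ghosh+Rossi.
Total: 36 + 26 + 46 + 26 + 16 + 26 + 21 + 16 + 21 + 16 + 21 = £271.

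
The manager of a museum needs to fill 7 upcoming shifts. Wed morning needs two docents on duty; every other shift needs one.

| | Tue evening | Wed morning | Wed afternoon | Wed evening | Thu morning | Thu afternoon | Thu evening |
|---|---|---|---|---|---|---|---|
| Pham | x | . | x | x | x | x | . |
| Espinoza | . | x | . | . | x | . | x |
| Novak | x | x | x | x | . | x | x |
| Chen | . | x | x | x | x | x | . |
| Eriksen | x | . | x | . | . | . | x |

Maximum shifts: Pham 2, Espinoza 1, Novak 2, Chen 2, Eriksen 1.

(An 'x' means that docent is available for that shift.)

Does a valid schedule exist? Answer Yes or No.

One valid schedule: Tue evening→Pham, Wed morning→Espinoza+Novak, Wed afternoon→Chen, Wed evening→Pham, Thu morning→Chen, Thu afternoon→Novak, Thu evening→Eriksen.
Loads: Pham 2/2, Espinoza 1/1, Novak 2/2, Chen 2/2, Eriksen 1/1 — all within limits.

Yes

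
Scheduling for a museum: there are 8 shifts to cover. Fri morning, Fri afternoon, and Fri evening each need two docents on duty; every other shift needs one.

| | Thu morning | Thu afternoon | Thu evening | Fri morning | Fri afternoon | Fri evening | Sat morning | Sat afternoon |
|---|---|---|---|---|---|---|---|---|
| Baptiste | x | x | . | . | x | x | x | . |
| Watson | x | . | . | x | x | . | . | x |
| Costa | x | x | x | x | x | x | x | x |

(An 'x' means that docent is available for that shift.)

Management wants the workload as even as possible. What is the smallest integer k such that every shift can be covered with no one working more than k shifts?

With 3 docents and 11 worker-slots to fill, someone must work at least ⌈11/3⌉ = 4 shifts, so k ≥ 4.
k = 4 works: Thu morning→Baptiste, Thu afternoon→Baptiste, Thu evening→Costa, Fri morning→Watson+Costa, Fri afternoon→Watson+Costa, Fri evening→Baptiste+Costa, Sat morning→Baptiste, Sat afternoon→Watson.
Loads: Baptiste 4, Watson 3, Costa 4 — all ≤ 4.

4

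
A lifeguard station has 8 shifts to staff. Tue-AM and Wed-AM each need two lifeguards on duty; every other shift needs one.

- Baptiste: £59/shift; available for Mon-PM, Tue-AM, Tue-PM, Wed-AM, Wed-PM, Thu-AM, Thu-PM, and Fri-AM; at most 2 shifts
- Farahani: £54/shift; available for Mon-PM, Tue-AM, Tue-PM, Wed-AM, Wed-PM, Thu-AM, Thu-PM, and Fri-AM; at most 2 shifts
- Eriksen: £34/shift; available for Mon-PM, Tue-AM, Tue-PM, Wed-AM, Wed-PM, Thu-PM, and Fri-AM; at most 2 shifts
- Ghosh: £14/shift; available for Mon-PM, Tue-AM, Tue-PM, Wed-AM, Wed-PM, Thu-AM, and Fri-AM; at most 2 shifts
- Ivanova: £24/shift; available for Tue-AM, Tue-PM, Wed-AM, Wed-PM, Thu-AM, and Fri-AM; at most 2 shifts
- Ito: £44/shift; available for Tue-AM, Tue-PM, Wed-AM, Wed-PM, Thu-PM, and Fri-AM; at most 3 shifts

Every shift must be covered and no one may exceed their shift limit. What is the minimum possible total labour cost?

£330

Picking the cheapest available lifeguard for each shift independently would cost £180, but that ignores the shift limits.
An optimal schedule: Mon-PM→Ghosh, Tue-AM→Eriksen+Ito, Tue-PM→Ivanova, Wed-AM→Ito+Farahani, Wed-PM→Ivanova, Thu-AM→Ghosh, Thu-PM→Eriksen, Fri-AM→Ito.
Total: 14 + 34 + 44 + 24 + 44 + 54 + 24 + 14 + 34 + 44 = £330.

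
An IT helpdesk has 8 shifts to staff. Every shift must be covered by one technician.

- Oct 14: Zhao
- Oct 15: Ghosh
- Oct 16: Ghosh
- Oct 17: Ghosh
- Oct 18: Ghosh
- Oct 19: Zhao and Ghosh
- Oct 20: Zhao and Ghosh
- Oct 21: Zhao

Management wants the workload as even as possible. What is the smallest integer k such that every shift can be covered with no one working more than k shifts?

With 2 technicians and 8 worker-slots to fill, someone must work at least ⌈8/2⌉ = 4 shifts, so k ≥ 4.
k = 4 works: Oct 14→Zhao, Oct 15→Ghosh, Oct 16→Ghosh, Oct 17→Ghosh, Oct 18→Ghosh, Oct 19→Zhao, Oct 20→Zhao, Oct 21→Zhao.
Loads: Zhao 4, Ghosh 4 — all ≤ 4.

4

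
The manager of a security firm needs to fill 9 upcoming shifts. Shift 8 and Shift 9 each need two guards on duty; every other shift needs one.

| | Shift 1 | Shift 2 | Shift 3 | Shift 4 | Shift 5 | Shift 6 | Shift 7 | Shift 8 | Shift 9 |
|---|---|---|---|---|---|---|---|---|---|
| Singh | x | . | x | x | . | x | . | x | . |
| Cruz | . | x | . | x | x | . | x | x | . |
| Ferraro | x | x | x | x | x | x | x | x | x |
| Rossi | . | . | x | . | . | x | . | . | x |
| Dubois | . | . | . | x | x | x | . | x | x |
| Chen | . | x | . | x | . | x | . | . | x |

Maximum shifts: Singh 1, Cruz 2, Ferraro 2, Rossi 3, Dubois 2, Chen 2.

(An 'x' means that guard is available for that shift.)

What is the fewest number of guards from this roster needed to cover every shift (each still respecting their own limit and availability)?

11 slots to fill and no one can take more than 3, so at least ⌈11/3⌉ = 4 guards are needed.
Any 4 guards together have capacity at most 3+2+2+2 = 9 < 11 slots, so 4 can never suffice.
Cruz, Ferraro, Rossi, Dubois, and Chen alone can cover everything: Shift 1→Ferraro, Shift 2→Cruz, Shift 3→Rossi, Shift 4→Chen, Shift 5→Dubois, Shift 6→Rossi, Shift 7→Cruz, Shift 8→Ferraro+Dubois, Shift 9→Rossi+Chen.

5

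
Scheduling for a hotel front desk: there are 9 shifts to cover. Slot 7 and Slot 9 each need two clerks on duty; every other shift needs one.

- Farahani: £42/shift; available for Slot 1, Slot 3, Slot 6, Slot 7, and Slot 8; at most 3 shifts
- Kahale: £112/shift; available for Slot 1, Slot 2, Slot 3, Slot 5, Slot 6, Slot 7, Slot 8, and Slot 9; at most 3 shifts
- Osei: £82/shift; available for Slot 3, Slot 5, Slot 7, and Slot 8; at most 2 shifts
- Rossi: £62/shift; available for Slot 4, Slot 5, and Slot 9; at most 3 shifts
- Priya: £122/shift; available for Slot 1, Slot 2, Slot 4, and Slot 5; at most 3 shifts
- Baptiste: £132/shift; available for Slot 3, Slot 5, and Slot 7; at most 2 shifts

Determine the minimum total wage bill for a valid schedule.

£812

Slot 9 can only be covered by Kahale and Rossi, so that assignment is forced.
Picking the cheapest available clerk for each shift independently would cost £702, but that ignores the shift limits.
An optimal schedule: Slot 1→Farahani, Slot 2→Kahale, Slot 3→Osei, Slot 4→Rossi, Slot 5→Rossi, Slot 6→Farahani, Slot 7→Osei+Kahale, Slot 8→Farahani, Slot 9→Rossi+Kahale.
Total: 42 + 112 + 82 + 62 + 62 + 42 + 82 + 112 + 42 + 62 + 112 = £812.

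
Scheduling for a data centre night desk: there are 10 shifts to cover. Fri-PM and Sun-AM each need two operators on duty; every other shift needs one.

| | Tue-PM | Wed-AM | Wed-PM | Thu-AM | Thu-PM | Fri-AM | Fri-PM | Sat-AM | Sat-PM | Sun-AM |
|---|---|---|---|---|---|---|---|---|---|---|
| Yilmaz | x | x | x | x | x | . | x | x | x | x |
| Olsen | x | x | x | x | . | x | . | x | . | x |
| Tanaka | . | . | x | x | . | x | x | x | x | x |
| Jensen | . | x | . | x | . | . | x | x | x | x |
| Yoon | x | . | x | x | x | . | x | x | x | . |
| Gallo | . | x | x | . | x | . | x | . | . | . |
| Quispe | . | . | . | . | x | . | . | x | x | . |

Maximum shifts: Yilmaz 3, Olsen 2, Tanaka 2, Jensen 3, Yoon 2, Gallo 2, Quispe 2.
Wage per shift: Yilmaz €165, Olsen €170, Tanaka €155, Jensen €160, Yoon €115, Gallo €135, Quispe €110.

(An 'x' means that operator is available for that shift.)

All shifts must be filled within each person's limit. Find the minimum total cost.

€1675

Picking the cheapest available operator for each shift independently would cost €1530, but that ignores the shift limits.
An optimal schedule: Tue-PM→Yoon, Wed-AM→Gallo, Wed-PM→Yoon, Thu-AM→Tanaka, Thu-PM→Quispe, Fri-AM→Tanaka, Fri-PM→Gallo+Jensen, Sat-AM→Jensen, Sat-PM→Quispe, Sun-AM→Jensen+Yilmaz.
Total: 115 + 135 + 115 + 155 + 110 + 155 + 135 + 160 + 160 + 110 + 160 + 165 = €1675.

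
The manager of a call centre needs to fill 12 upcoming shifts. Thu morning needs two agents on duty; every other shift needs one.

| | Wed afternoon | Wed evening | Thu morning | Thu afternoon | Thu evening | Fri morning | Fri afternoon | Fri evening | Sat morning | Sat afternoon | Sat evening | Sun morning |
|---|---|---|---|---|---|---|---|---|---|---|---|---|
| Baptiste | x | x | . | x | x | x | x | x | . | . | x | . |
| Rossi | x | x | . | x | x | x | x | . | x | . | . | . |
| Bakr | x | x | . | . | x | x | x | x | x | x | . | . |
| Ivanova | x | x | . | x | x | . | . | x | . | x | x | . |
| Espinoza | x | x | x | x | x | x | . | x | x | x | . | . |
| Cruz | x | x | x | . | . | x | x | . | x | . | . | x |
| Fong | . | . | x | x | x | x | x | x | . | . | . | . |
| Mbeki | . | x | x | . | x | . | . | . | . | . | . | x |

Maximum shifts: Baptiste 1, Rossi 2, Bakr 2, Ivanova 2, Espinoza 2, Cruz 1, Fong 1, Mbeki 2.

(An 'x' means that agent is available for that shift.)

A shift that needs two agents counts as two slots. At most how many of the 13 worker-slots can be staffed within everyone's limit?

Total capacity across all agents is 1+2+2+2+2+1+1+2 = 13, and 13 slots are needed, so at most 13 can be filled.
An assignment achieving 13: Wed afternoon→Ivanova, Wed evening→Mbeki, Thu morning→Espinoza+Fong, Thu afternoon→Rossi, Thu evening→Mbeki, Fri morning→Espinoza, Fri afternoon→Bakr, Fri evening→Ivanova, Sat morning→Rossi, Sat afternoon→Bakr, Sat evening→Baptiste, Sun morning→Cruz.
Loads: Baptiste 1/1, Rossi 2/2, Bakr 2/2, Ivanova 2/2, Espinoza 2/2, Cruz 1/1, Fong 1/1, Mbeki 2/2.

13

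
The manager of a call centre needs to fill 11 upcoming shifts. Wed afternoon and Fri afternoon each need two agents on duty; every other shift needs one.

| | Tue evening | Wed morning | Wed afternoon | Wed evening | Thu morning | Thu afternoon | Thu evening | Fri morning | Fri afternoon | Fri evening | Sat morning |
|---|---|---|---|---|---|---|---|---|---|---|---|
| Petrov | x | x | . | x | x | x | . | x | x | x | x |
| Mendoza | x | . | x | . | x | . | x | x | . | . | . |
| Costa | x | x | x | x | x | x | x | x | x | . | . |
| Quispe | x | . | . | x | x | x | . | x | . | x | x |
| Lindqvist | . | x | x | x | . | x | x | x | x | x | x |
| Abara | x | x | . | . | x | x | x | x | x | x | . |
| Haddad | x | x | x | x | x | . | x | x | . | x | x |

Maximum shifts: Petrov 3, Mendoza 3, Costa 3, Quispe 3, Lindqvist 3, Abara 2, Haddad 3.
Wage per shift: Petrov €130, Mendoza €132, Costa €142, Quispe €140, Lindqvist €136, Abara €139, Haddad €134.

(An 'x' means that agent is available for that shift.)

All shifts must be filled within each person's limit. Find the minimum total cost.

Picking the cheapest available agent for each shift independently would cost €1704, but that ignores the shift limits.
An optimal schedule: Tue evening→Mendoza, Wed morning→Petrov, Wed afternoon→Mendoza+Haddad, Wed evening→Petrov, Thu morning→Haddad, Thu afternoon→Lindqvist, Thu evening→Mendoza, Fri morning→Lindqvist, Fri afternoon→Lindqvist+Abara, Fri evening→Haddad, Sat morning→Petrov.
Total: 132 + 130 + 132 + 134 + 130 + 134 + 136 + 132 + 136 + 136 + 139 + 134 + 130 = €1735.

€1735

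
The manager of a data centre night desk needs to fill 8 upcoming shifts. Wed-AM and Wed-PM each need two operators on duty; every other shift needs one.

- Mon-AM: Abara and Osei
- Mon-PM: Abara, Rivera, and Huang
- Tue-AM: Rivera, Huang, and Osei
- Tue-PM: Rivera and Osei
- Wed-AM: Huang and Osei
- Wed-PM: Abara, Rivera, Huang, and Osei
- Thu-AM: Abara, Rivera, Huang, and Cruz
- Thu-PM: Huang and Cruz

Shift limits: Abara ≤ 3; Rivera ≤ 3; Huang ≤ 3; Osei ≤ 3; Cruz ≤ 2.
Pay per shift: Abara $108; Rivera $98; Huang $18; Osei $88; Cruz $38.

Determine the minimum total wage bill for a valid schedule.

Wed-AM can only be covered by Huang and Osei, so that assignment is forced.
Picking the cheapest available operator for each shift independently would cost $460, but that ignores the shift limits.
An optimal schedule: Mon-AM→Osei, Mon-PM→Huang, Tue-AM→Rivera, Tue-PM→Osei, Wed-AM→Huang+Osei, Wed-PM→Huang+Rivera, Thu-AM→Cruz, Thu-PM→Cruz.
Total: 88 + 18 + 98 + 88 + 18 + 88 + 18 + 98 + 38 + 38 = $590.

$590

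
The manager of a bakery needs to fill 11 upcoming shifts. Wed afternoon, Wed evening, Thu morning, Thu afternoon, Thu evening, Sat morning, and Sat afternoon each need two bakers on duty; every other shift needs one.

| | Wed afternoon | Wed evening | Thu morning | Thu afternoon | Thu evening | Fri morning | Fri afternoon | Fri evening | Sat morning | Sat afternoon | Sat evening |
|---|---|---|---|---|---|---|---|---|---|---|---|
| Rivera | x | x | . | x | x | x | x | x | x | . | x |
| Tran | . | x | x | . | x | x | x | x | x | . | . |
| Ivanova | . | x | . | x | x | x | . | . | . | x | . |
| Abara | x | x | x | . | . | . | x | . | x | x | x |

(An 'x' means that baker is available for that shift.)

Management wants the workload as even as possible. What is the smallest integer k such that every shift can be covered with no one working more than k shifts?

5

With 4 bakers and 18 worker-slots to fill, someone must work at least ⌈18/4⌉ = 5 shifts, so k ≥ 5.
k = 5 works: Wed afternoon→Rivera+Abara, Wed evening→Ivanova+Abara, Thu morning→Tran+Abara, Thu afternoon→Rivera+Ivanova, Thu evening→Rivera+Tran, Fri morning→Tran, Fri afternoon→Tran, Fri evening→Rivera, Sat morning→Tran+Abara, Sat afternoon→Ivanova+Abara, Sat evening→Rivera.
Loads: Rivera 5, Tran 5, Ivanova 3, Abara 5 — all ≤ 5.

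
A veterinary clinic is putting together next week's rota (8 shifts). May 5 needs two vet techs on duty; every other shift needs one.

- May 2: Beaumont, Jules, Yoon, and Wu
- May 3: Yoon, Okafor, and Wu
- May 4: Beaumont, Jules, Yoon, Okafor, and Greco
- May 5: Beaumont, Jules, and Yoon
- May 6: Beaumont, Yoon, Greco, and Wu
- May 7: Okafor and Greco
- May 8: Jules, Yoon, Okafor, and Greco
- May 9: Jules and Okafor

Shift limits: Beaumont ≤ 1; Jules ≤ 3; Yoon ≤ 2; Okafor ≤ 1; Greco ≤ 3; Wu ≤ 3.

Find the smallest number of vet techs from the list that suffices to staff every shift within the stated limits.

9 slots to fill and no one can take more than 3, so at least ⌈9/3⌉ = 3 vet techs are needed.
No set of 3 vet techs can cover every shift (each such set leaves at least one shift with no one available or exceeds a cap).
Beaumont, Jules, Yoon, and Greco alone can cover everything: May 2→Beaumont, May 3→Yoon, May 4→Greco, May 5→Jules+Yoon, May 6→Greco, May 7→Greco, May 8→Jules, May 9→Jules.

4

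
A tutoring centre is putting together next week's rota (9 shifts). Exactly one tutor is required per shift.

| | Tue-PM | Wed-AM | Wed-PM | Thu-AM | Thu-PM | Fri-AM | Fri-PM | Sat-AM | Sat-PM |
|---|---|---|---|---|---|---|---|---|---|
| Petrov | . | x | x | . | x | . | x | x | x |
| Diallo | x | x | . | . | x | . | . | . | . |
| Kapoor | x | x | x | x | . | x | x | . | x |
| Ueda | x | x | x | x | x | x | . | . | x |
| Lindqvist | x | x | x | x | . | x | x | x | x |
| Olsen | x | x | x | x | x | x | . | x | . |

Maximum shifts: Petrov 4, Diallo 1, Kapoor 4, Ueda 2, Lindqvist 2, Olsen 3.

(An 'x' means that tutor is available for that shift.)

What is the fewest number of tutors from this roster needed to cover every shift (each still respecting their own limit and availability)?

3

9 slots to fill and no one can take more than 4, so at least ⌈9/4⌉ = 3 tutors are needed.
Petrov, Diallo, and Kapoor alone can cover everything: Tue-PM→Diallo, Wed-AM→Kapoor, Wed-PM→Petrov, Thu-AM→Kapoor, Thu-PM→Petrov, Fri-AM→Kapoor, Fri-PM→Petrov, Sat-AM→Petrov, Sat-PM→Kapoor.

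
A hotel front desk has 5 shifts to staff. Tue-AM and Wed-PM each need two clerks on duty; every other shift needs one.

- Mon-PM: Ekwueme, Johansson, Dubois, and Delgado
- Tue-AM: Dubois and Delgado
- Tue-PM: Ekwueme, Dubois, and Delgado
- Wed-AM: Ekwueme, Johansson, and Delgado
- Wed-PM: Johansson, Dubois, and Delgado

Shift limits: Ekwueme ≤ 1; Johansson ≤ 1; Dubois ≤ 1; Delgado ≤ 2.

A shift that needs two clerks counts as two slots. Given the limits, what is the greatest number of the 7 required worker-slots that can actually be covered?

5

Total capacity across all clerks is 1+1+1+2 = 5, and 7 slots are needed, so at most 5 can be filled.
An assignment achieving 5: Tue-AM→Dubois+Delgado, Tue-PM→Ekwueme, Wed-AM→Johansson, Wed-PM→Delgado.
Loads: Ekwueme 1/1, Johansson 1/1, Dubois 1/1, Delgado 2/2.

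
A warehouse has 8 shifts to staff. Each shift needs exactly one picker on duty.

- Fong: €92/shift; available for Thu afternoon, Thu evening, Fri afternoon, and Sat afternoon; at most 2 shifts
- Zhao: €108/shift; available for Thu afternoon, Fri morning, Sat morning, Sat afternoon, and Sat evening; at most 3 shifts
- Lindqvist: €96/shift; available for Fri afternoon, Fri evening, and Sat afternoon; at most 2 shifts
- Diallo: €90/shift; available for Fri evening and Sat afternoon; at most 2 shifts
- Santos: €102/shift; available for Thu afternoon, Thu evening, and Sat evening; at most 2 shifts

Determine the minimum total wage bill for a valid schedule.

Fri morning can only be covered by Zhao, so that assignment is forced.
Sat morning can only be covered by Zhao, so that assignment is forced.
Picking the cheapest available picker for each shift independently would cost €774, but that ignores the shift limits.
An optimal schedule: Thu afternoon→Fong, Thu evening→Fong, Fri morning→Zhao, Fri afternoon→Lindqvist, Fri evening→Diallo, Sat morning→Zhao, Sat afternoon→Diallo, Sat evening→Santos.
Total: 92 + 92 + 108 + 96 + 90 + 108 + 90 + 102 = €778.

€778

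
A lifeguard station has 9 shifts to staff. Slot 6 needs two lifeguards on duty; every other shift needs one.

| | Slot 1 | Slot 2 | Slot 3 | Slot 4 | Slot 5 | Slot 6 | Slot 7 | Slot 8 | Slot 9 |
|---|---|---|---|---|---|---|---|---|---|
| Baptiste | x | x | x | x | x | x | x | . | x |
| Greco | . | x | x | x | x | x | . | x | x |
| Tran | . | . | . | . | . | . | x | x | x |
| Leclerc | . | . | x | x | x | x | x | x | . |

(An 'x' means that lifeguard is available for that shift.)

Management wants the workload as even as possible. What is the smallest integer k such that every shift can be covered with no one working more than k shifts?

With 4 lifeguards and 10 worker-slots to fill, someone must work at least ⌈10/4⌉ = 3 shifts, so k ≥ 3.
k = 3 works: Slot 1→Baptiste, Slot 2→Baptiste, Slot 3→Baptiste, Slot 4→Greco, Slot 5→Greco, Slot 6→Greco+Leclerc, Slot 7→Tran, Slot 8→Tran, Slot 9→Tran.
Loads: Baptiste 3, Greco 3, Tran 3, Leclerc 1 — all ≤ 3.

3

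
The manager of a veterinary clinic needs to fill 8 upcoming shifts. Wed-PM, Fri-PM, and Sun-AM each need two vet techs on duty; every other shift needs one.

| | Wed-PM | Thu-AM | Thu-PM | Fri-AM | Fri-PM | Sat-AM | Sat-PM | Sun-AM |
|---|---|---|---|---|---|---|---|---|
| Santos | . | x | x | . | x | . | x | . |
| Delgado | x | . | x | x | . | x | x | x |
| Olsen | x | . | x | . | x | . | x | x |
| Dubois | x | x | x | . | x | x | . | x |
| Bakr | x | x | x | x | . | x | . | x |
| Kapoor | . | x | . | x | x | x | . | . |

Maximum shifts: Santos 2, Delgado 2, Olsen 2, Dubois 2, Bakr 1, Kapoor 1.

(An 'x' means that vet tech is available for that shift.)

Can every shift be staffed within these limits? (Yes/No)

Total capacity is 2+2+2+2+1+1 = 10 but 11 worker-slots are needed — infeasible.

No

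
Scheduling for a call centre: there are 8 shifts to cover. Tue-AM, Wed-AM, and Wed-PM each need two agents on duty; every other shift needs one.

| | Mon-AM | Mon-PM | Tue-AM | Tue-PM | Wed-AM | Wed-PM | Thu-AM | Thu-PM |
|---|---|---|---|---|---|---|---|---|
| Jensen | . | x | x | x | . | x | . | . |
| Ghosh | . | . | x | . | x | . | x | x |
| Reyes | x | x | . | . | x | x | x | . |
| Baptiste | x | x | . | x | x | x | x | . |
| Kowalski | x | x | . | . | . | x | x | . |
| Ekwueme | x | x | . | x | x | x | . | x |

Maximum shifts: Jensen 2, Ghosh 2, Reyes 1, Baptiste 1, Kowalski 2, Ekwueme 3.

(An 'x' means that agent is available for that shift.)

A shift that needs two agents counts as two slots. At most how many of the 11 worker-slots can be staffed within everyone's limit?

Total capacity across all agents is 2+2+1+1+2+3 = 11, and 11 slots are needed, so at most 11 can be filled.
An assignment achieving 11: Mon-AM→Reyes, Mon-PM→Ekwueme, Tue-AM→Jensen+Ghosh, Tue-PM→Jensen, Wed-AM→Baptiste+Ekwueme, Wed-PM→Kowalski+Ekwueme, Thu-AM→Kowalski, Thu-PM→Ghosh.
Loads: Jensen 2/2, Ghosh 2/2, Reyes 1/1, Baptiste 1/1, Kowalski 2/2, Ekwueme 3/3.

11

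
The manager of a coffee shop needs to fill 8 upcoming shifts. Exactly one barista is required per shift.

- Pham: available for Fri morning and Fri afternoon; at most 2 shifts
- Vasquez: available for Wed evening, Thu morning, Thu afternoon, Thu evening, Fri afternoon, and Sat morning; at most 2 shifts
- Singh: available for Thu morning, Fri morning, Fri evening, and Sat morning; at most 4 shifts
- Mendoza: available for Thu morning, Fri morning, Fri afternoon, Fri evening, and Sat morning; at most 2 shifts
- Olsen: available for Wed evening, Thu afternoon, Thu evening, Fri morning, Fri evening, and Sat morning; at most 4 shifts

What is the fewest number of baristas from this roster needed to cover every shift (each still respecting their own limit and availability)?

3

8 slots to fill and no one can take more than 4, so at least ⌈8/4⌉ = 2 baristas are needed.
No set of 2 baristas can cover every shift (each such set leaves at least one shift with no one available or exceeds a cap).
Pham, Vasquez, and Olsen alone can cover everything: Wed evening→Vasquez, Thu morning→Vasquez, Thu afternoon→Olsen, Thu evening→Olsen, Fri morning→Pham, Fri afternoon→Pham, Fri evening→Olsen, Sat morning→Olsen.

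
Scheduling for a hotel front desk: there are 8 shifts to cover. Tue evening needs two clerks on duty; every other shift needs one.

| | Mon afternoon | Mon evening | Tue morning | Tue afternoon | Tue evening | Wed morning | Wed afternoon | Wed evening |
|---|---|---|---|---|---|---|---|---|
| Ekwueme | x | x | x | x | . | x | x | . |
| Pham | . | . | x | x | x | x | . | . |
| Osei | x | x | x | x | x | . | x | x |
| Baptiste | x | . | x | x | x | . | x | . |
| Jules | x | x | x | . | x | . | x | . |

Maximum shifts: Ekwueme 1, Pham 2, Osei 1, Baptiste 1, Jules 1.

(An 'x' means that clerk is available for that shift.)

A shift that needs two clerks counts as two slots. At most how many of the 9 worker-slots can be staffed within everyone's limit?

6

Total capacity across all clerks is 1+2+1+1+1 = 6, and 9 slots are needed, so at most 6 can be filled.
An assignment achieving 6: Mon afternoon→Baptiste, Mon evening→Jules, Tue afternoon→Pham, Tue evening→Pham, Wed morning→Ekwueme, Wed evening→Osei.
Loads: Ekwueme 1/1, Pham 2/2, Osei 1/1, Baptiste 1/1, Jules 1/1.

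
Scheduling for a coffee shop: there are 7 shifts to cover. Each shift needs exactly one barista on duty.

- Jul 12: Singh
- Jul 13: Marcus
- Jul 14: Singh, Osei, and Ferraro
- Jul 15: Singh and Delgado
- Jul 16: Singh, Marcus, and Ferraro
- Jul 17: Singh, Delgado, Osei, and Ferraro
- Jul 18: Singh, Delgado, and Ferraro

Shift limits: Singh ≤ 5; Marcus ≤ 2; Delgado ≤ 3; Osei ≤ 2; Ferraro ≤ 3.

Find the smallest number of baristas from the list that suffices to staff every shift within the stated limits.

2

7 slots to fill and no one can take more than 5, so at least ⌈7/5⌉ = 2 baristas are needed.
Singh and Marcus alone can cover everything: Jul 12→Singh, Jul 13→Marcus, Jul 14→Singh, Jul 15→Singh, Jul 16→Marcus, Jul 17→Singh, Jul 18→Singh.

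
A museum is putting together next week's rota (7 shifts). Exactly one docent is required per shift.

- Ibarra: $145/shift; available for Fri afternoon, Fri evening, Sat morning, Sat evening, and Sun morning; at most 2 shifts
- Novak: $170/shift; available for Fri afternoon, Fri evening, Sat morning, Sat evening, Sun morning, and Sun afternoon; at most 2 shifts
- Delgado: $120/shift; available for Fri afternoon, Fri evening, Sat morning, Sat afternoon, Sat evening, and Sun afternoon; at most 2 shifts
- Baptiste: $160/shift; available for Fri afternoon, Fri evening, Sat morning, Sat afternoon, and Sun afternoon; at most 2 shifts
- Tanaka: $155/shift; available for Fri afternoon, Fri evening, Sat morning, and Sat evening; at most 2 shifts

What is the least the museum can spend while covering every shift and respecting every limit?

Picking the cheapest available docent for each shift independently would cost $865, but that ignores the shift limits.
An optimal schedule: Fri afternoon→Tanaka, Fri evening→Tanaka, Sat morning→Baptiste, Sat afternoon→Delgado, Sat evening→Ibarra, Sun morning→Ibarra, Sun afternoon→Delgado.
Total: 155 + 155 + 160 + 120 + 145 + 145 + 120 = $1000.

$1000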